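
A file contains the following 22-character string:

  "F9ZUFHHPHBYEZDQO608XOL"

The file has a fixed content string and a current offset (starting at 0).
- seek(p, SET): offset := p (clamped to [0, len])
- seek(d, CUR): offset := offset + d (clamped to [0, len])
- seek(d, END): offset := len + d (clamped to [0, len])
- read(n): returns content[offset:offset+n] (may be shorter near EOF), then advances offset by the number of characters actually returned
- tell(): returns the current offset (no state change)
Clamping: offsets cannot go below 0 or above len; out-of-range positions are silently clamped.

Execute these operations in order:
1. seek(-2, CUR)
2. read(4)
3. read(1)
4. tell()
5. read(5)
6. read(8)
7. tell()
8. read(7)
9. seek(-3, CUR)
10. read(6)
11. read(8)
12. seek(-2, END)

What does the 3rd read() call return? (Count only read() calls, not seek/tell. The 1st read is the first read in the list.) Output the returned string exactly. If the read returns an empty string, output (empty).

After 1 (seek(-2, CUR)): offset=0
After 2 (read(4)): returned 'F9ZU', offset=4
After 3 (read(1)): returned 'F', offset=5
After 4 (tell()): offset=5
After 5 (read(5)): returned 'HHPHB', offset=10
After 6 (read(8)): returned 'YEZDQO60', offset=18
After 7 (tell()): offset=18
After 8 (read(7)): returned '8XOL', offset=22
After 9 (seek(-3, CUR)): offset=19
After 10 (read(6)): returned 'XOL', offset=22
After 11 (read(8)): returned '', offset=22
After 12 (seek(-2, END)): offset=20

Answer: HHPHB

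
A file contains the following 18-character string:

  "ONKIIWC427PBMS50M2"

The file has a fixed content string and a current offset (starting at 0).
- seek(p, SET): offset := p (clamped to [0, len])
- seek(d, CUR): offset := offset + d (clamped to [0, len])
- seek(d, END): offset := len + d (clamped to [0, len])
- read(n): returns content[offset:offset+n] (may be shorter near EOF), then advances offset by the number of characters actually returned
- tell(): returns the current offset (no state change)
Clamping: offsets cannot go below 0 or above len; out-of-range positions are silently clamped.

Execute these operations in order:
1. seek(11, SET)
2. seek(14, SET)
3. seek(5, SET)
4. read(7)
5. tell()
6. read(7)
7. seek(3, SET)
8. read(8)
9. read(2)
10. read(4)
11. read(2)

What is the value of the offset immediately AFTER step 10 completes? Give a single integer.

After 1 (seek(11, SET)): offset=11
After 2 (seek(14, SET)): offset=14
After 3 (seek(5, SET)): offset=5
After 4 (read(7)): returned 'WC427PB', offset=12
After 5 (tell()): offset=12
After 6 (read(7)): returned 'MS50M2', offset=18
After 7 (seek(3, SET)): offset=3
After 8 (read(8)): returned 'IIWC427P', offset=11
After 9 (read(2)): returned 'BM', offset=13
After 10 (read(4)): returned 'S50M', offset=17

Answer: 17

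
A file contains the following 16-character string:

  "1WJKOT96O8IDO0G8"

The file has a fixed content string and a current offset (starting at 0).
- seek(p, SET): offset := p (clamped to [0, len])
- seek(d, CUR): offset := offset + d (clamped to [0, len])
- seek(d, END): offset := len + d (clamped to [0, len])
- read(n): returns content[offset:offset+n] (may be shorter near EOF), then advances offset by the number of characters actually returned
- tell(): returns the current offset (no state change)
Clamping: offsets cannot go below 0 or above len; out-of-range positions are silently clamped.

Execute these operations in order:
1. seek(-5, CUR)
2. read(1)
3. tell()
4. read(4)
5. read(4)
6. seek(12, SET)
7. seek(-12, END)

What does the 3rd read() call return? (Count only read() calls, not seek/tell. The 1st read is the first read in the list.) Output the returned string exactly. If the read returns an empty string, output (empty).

After 1 (seek(-5, CUR)): offset=0
After 2 (read(1)): returned '1', offset=1
After 3 (tell()): offset=1
After 4 (read(4)): returned 'WJKO', offset=5
After 5 (read(4)): returned 'T96O', offset=9
After 6 (seek(12, SET)): offset=12
After 7 (seek(-12, END)): offset=4

Answer: T96O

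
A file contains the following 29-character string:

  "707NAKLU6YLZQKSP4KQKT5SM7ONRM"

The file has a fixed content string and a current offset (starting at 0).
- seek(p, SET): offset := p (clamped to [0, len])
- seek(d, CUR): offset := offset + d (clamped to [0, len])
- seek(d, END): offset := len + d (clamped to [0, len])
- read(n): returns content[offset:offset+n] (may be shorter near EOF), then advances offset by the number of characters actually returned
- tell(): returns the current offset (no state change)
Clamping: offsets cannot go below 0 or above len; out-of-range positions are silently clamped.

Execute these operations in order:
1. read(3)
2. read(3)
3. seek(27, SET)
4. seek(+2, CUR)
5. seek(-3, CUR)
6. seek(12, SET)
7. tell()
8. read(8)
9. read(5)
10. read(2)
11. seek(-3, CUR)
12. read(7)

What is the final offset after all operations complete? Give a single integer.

After 1 (read(3)): returned '707', offset=3
After 2 (read(3)): returned 'NAK', offset=6
After 3 (seek(27, SET)): offset=27
After 4 (seek(+2, CUR)): offset=29
After 5 (seek(-3, CUR)): offset=26
After 6 (seek(12, SET)): offset=12
After 7 (tell()): offset=12
After 8 (read(8)): returned 'QKSP4KQK', offset=20
After 9 (read(5)): returned 'T5SM7', offset=25
After 10 (read(2)): returned 'ON', offset=27
After 11 (seek(-3, CUR)): offset=24
After 12 (read(7)): returned '7ONRM', offset=29

Answer: 29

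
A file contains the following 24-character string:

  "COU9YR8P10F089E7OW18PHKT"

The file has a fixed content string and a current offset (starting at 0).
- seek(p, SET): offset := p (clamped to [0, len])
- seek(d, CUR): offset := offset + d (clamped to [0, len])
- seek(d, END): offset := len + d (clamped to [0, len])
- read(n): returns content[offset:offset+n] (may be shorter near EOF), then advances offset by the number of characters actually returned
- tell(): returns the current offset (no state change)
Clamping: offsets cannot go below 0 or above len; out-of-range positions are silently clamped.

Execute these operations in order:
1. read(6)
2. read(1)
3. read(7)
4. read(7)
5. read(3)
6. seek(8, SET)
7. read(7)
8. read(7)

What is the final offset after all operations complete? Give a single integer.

After 1 (read(6)): returned 'COU9YR', offset=6
After 2 (read(1)): returned '8', offset=7
After 3 (read(7)): returned 'P10F089', offset=14
After 4 (read(7)): returned 'E7OW18P', offset=21
After 5 (read(3)): returned 'HKT', offset=24
After 6 (seek(8, SET)): offset=8
After 7 (read(7)): returned '10F089E', offset=15
After 8 (read(7)): returned '7OW18PH', offset=22

Answer: 22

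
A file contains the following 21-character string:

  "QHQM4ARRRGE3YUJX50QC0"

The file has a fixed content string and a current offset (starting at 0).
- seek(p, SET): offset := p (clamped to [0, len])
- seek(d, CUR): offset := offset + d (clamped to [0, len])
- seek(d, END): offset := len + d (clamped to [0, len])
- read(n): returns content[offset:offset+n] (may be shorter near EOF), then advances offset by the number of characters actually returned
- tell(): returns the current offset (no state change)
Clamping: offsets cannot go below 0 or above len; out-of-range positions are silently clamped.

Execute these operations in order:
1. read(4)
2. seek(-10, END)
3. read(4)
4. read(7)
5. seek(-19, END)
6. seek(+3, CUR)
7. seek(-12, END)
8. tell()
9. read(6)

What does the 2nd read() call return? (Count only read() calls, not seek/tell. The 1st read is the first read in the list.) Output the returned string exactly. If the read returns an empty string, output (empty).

Answer: 3YUJ

Derivation:
After 1 (read(4)): returned 'QHQM', offset=4
After 2 (seek(-10, END)): offset=11
After 3 (read(4)): returned '3YUJ', offset=15
After 4 (read(7)): returned 'X50QC0', offset=21
After 5 (seek(-19, END)): offset=2
After 6 (seek(+3, CUR)): offset=5
After 7 (seek(-12, END)): offset=9
After 8 (tell()): offset=9
After 9 (read(6)): returned 'GE3YUJ', offset=15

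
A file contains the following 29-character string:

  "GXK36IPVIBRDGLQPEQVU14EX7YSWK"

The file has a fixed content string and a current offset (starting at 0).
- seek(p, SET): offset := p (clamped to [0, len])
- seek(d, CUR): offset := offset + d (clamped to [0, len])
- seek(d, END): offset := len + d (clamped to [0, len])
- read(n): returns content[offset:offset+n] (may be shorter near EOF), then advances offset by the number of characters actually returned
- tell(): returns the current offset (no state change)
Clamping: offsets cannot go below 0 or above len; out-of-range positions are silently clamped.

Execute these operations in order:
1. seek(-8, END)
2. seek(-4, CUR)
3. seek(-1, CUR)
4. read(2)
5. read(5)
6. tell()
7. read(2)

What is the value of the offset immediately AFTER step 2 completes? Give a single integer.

Answer: 17

Derivation:
After 1 (seek(-8, END)): offset=21
After 2 (seek(-4, CUR)): offset=17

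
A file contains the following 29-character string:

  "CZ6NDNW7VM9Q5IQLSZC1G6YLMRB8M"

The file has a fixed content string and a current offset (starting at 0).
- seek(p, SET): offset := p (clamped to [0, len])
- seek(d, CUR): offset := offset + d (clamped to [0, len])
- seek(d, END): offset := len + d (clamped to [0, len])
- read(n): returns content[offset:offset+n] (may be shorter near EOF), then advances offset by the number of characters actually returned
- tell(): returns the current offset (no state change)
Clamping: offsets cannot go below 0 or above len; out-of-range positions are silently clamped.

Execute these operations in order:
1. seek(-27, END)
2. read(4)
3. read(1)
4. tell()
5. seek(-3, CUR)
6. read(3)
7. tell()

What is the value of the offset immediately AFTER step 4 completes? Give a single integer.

After 1 (seek(-27, END)): offset=2
After 2 (read(4)): returned '6NDN', offset=6
After 3 (read(1)): returned 'W', offset=7
After 4 (tell()): offset=7

Answer: 7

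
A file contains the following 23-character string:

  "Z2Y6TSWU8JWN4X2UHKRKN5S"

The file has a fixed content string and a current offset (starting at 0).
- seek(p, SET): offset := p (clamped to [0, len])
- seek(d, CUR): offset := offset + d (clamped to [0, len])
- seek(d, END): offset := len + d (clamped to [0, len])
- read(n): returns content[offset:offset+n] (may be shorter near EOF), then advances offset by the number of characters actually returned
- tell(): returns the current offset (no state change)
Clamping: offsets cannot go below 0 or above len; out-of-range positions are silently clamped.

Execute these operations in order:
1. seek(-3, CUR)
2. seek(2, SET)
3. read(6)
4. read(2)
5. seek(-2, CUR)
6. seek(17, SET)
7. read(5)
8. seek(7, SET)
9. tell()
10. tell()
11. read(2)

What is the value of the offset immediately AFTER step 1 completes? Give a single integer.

Answer: 0

Derivation:
After 1 (seek(-3, CUR)): offset=0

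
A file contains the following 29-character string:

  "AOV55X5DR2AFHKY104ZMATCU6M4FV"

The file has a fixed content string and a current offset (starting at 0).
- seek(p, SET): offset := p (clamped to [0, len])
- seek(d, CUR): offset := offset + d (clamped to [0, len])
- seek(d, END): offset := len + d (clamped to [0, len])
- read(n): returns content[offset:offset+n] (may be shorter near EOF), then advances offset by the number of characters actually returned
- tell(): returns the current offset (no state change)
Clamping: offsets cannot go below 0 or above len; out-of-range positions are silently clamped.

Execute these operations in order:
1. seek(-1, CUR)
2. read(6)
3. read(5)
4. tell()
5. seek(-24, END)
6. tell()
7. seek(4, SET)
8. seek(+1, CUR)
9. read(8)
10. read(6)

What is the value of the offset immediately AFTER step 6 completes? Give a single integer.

After 1 (seek(-1, CUR)): offset=0
After 2 (read(6)): returned 'AOV55X', offset=6
After 3 (read(5)): returned '5DR2A', offset=11
After 4 (tell()): offset=11
After 5 (seek(-24, END)): offset=5
After 6 (tell()): offset=5

Answer: 5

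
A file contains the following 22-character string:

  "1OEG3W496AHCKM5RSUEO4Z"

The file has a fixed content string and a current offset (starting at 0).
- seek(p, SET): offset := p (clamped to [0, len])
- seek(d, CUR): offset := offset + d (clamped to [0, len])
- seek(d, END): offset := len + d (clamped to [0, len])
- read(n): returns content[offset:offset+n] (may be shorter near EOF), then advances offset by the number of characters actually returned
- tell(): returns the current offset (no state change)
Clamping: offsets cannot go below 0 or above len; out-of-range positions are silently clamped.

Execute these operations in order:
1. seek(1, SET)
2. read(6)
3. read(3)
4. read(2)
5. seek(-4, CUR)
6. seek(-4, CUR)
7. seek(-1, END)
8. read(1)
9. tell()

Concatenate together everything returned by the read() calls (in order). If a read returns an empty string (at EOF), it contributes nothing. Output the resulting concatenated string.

After 1 (seek(1, SET)): offset=1
After 2 (read(6)): returned 'OEG3W4', offset=7
After 3 (read(3)): returned '96A', offset=10
After 4 (read(2)): returned 'HC', offset=12
After 5 (seek(-4, CUR)): offset=8
After 6 (seek(-4, CUR)): offset=4
After 7 (seek(-1, END)): offset=21
After 8 (read(1)): returned 'Z', offset=22
After 9 (tell()): offset=22

Answer: OEG3W496AHCZ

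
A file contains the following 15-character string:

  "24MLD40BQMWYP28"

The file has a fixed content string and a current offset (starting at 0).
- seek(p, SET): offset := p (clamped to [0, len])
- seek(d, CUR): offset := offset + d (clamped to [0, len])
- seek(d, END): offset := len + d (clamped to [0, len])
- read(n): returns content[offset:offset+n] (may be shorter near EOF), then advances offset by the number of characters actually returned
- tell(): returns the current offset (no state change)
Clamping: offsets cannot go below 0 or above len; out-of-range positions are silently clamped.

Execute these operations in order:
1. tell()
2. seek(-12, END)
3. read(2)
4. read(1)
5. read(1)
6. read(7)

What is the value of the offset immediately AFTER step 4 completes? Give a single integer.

After 1 (tell()): offset=0
After 2 (seek(-12, END)): offset=3
After 3 (read(2)): returned 'LD', offset=5
After 4 (read(1)): returned '4', offset=6

Answer: 6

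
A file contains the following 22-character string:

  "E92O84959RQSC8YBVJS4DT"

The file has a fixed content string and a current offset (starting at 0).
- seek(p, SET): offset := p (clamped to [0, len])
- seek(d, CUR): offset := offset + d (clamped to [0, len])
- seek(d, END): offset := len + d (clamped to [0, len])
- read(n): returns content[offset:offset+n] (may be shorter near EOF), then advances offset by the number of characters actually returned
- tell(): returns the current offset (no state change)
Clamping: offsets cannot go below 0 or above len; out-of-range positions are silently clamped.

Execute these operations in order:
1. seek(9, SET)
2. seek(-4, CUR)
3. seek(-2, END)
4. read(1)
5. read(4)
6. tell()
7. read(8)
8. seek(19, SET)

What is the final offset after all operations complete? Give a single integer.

After 1 (seek(9, SET)): offset=9
After 2 (seek(-4, CUR)): offset=5
After 3 (seek(-2, END)): offset=20
After 4 (read(1)): returned 'D', offset=21
After 5 (read(4)): returned 'T', offset=22
After 6 (tell()): offset=22
After 7 (read(8)): returned '', offset=22
After 8 (seek(19, SET)): offset=19

Answer: 19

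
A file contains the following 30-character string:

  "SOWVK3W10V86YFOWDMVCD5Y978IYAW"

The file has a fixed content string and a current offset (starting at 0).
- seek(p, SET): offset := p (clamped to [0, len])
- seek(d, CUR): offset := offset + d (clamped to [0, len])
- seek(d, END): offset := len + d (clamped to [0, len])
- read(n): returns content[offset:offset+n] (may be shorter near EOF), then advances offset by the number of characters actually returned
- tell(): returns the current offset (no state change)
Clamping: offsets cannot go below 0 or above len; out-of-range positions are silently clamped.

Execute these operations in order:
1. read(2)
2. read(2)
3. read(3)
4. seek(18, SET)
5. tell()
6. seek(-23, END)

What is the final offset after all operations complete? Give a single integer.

Answer: 7

Derivation:
After 1 (read(2)): returned 'SO', offset=2
After 2 (read(2)): returned 'WV', offset=4
After 3 (read(3)): returned 'K3W', offset=7
After 4 (seek(18, SET)): offset=18
After 5 (tell()): offset=18
After 6 (seek(-23, END)): offset=7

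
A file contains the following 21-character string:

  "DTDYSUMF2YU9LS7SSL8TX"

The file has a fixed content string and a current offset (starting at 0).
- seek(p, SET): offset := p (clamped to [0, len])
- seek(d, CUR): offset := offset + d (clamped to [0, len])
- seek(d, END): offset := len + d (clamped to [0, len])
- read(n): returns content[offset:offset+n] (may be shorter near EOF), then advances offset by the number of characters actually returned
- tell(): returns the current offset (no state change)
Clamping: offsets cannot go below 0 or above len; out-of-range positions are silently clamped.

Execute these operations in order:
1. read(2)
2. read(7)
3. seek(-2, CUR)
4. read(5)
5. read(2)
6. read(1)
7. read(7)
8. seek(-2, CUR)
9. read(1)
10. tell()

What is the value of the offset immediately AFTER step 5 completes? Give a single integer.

After 1 (read(2)): returned 'DT', offset=2
After 2 (read(7)): returned 'DYSUMF2', offset=9
After 3 (seek(-2, CUR)): offset=7
After 4 (read(5)): returned 'F2YU9', offset=12
After 5 (read(2)): returned 'LS', offset=14

Answer: 14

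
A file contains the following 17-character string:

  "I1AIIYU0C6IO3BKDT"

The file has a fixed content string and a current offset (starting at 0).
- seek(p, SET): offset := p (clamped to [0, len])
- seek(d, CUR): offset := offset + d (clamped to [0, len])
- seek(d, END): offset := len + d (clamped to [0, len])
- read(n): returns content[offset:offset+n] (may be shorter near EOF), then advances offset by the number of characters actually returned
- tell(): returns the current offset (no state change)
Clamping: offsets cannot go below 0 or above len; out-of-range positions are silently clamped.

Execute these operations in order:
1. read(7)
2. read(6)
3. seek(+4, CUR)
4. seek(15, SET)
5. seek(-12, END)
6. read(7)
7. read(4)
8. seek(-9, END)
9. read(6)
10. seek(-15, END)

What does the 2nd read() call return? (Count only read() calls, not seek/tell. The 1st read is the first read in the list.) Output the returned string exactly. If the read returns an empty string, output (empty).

Answer: 0C6IO3

Derivation:
After 1 (read(7)): returned 'I1AIIYU', offset=7
After 2 (read(6)): returned '0C6IO3', offset=13
After 3 (seek(+4, CUR)): offset=17
After 4 (seek(15, SET)): offset=15
After 5 (seek(-12, END)): offset=5
After 6 (read(7)): returned 'YU0C6IO', offset=12
After 7 (read(4)): returned '3BKD', offset=16
After 8 (seek(-9, END)): offset=8
After 9 (read(6)): returned 'C6IO3B', offset=14
After 10 (seek(-15, END)): offset=2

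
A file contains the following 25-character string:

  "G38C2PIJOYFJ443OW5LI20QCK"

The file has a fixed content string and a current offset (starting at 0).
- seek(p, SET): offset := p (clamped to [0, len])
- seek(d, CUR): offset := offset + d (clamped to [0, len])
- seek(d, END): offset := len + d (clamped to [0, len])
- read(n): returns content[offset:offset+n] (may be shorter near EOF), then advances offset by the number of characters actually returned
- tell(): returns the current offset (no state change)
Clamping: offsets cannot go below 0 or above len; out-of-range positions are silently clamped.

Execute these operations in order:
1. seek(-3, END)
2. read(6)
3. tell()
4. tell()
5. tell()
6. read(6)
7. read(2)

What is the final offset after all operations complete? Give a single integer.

After 1 (seek(-3, END)): offset=22
After 2 (read(6)): returned 'QCK', offset=25
After 3 (tell()): offset=25
After 4 (tell()): offset=25
After 5 (tell()): offset=25
After 6 (read(6)): returned '', offset=25
After 7 (read(2)): returned '', offset=25

Answer: 25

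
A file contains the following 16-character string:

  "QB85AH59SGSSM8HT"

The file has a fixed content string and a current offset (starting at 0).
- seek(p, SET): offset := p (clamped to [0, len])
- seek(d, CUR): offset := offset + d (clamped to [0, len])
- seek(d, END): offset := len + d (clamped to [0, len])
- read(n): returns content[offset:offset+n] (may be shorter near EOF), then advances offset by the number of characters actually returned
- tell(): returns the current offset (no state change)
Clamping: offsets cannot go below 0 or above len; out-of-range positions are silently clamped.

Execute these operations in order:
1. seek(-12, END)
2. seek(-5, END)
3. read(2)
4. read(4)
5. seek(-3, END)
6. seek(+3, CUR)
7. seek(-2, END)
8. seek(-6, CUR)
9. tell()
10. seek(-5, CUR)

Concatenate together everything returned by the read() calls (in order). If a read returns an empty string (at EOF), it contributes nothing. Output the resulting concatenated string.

After 1 (seek(-12, END)): offset=4
After 2 (seek(-5, END)): offset=11
After 3 (read(2)): returned 'SM', offset=13
After 4 (read(4)): returned '8HT', offset=16
After 5 (seek(-3, END)): offset=13
After 6 (seek(+3, CUR)): offset=16
After 7 (seek(-2, END)): offset=14
After 8 (seek(-6, CUR)): offset=8
After 9 (tell()): offset=8
After 10 (seek(-5, CUR)): offset=3

Answer: SM8HT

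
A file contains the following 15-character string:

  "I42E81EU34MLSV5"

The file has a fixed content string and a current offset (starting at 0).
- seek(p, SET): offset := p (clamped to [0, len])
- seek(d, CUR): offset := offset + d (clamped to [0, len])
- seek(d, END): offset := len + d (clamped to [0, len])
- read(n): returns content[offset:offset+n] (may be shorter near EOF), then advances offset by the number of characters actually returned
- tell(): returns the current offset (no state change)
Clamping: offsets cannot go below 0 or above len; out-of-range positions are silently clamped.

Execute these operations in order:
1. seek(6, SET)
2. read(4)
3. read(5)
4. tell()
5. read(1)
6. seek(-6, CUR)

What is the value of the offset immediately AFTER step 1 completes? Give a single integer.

After 1 (seek(6, SET)): offset=6

Answer: 6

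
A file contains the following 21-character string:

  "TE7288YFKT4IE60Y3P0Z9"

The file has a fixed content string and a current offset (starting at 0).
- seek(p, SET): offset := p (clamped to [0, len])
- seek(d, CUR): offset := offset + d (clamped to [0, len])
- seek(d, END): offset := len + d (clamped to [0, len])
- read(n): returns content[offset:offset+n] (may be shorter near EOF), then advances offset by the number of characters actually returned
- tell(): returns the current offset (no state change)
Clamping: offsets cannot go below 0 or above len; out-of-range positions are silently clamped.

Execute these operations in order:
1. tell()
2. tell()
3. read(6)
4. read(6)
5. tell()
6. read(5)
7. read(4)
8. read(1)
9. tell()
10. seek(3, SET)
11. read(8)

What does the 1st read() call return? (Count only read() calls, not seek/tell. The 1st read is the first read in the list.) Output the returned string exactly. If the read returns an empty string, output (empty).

Answer: TE7288

Derivation:
After 1 (tell()): offset=0
After 2 (tell()): offset=0
After 3 (read(6)): returned 'TE7288', offset=6
After 4 (read(6)): returned 'YFKT4I', offset=12
After 5 (tell()): offset=12
After 6 (read(5)): returned 'E60Y3', offset=17
After 7 (read(4)): returned 'P0Z9', offset=21
After 8 (read(1)): returned '', offset=21
After 9 (tell()): offset=21
After 10 (seek(3, SET)): offset=3
After 11 (read(8)): returned '288YFKT4', offset=11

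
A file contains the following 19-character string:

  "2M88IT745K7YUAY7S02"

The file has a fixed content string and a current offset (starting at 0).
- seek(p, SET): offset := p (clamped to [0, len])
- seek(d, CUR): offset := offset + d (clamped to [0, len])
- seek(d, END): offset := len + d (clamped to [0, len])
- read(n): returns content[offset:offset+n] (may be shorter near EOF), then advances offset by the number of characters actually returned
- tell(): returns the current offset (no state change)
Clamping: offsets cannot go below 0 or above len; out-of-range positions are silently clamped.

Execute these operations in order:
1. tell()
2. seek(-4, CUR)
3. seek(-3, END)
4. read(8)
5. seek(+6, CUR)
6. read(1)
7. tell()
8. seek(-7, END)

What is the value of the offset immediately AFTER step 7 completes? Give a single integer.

Answer: 19

Derivation:
After 1 (tell()): offset=0
After 2 (seek(-4, CUR)): offset=0
After 3 (seek(-3, END)): offset=16
After 4 (read(8)): returned 'S02', offset=19
After 5 (seek(+6, CUR)): offset=19
After 6 (read(1)): returned '', offset=19
After 7 (tell()): offset=19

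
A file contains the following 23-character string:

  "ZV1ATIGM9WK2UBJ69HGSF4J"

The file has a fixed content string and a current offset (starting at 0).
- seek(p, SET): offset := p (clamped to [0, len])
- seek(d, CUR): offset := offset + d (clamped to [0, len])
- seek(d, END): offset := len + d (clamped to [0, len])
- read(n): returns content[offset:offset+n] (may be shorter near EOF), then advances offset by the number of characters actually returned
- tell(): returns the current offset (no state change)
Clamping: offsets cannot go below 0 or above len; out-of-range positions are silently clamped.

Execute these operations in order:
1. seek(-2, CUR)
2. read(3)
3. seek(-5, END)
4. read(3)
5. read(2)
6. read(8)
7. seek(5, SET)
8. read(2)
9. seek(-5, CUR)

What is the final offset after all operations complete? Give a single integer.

Answer: 2

Derivation:
After 1 (seek(-2, CUR)): offset=0
After 2 (read(3)): returned 'ZV1', offset=3
After 3 (seek(-5, END)): offset=18
After 4 (read(3)): returned 'GSF', offset=21
After 5 (read(2)): returned '4J', offset=23
After 6 (read(8)): returned '', offset=23
After 7 (seek(5, SET)): offset=5
After 8 (read(2)): returned 'IG', offset=7
After 9 (seek(-5, CUR)): offset=2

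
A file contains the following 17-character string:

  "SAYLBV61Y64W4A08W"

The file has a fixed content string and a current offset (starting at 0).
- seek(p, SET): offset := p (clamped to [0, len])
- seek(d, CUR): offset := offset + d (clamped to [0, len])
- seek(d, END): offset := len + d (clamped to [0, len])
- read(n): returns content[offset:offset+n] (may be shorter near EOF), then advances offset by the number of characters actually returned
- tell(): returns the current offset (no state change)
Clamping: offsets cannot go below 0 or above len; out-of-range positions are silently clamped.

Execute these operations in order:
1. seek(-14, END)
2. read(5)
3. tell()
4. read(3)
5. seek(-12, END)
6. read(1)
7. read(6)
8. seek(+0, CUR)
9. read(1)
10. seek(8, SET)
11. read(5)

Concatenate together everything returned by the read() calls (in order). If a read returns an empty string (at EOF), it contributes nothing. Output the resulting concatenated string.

Answer: LBV61Y64V61Y64W4Y64W4

Derivation:
After 1 (seek(-14, END)): offset=3
After 2 (read(5)): returned 'LBV61', offset=8
After 3 (tell()): offset=8
After 4 (read(3)): returned 'Y64', offset=11
After 5 (seek(-12, END)): offset=5
After 6 (read(1)): returned 'V', offset=6
After 7 (read(6)): returned '61Y64W', offset=12
After 8 (seek(+0, CUR)): offset=12
After 9 (read(1)): returned '4', offset=13
After 10 (seek(8, SET)): offset=8
After 11 (read(5)): returned 'Y64W4', offset=13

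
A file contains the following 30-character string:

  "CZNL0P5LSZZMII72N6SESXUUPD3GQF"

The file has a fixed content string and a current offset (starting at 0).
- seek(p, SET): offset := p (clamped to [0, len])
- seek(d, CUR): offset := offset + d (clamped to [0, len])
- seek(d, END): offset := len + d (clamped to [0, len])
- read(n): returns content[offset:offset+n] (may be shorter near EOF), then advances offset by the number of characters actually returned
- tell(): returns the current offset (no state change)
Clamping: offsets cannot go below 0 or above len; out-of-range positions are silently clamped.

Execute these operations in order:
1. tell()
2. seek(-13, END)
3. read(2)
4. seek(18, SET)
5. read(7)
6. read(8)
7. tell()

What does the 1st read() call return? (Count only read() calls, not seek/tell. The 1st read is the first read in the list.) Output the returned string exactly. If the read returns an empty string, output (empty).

Answer: 6S

Derivation:
After 1 (tell()): offset=0
After 2 (seek(-13, END)): offset=17
After 3 (read(2)): returned '6S', offset=19
After 4 (seek(18, SET)): offset=18
After 5 (read(7)): returned 'SESXUUP', offset=25
After 6 (read(8)): returned 'D3GQF', offset=30
After 7 (tell()): offset=30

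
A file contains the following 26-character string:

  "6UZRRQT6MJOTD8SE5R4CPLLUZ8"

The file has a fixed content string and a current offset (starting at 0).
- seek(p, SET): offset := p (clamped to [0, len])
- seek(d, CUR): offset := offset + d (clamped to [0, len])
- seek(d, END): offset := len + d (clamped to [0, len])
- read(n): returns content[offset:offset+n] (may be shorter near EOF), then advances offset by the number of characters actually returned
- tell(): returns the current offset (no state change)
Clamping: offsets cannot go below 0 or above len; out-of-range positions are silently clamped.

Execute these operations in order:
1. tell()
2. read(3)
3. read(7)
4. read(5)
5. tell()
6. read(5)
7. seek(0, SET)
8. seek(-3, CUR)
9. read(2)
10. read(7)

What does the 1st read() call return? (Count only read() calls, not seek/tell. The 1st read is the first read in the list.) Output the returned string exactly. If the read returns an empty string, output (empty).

After 1 (tell()): offset=0
After 2 (read(3)): returned '6UZ', offset=3
After 3 (read(7)): returned 'RRQT6MJ', offset=10
After 4 (read(5)): returned 'OTD8S', offset=15
After 5 (tell()): offset=15
After 6 (read(5)): returned 'E5R4C', offset=20
After 7 (seek(0, SET)): offset=0
After 8 (seek(-3, CUR)): offset=0
After 9 (read(2)): returned '6U', offset=2
After 10 (read(7)): returned 'ZRRQT6M', offset=9

Answer: 6UZ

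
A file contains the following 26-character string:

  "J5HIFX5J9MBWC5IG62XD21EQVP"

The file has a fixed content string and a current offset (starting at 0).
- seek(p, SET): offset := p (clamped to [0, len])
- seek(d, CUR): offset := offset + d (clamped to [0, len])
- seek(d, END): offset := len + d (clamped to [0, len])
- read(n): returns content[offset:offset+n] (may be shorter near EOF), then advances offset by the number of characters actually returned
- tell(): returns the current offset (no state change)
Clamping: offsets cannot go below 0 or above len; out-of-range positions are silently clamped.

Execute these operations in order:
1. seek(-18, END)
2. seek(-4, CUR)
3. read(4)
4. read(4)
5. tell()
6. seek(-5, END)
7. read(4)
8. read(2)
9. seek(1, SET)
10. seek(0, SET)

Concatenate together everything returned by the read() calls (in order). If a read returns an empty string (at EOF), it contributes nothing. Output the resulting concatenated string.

Answer: FX5J9MBW1EQVP

Derivation:
After 1 (seek(-18, END)): offset=8
After 2 (seek(-4, CUR)): offset=4
After 3 (read(4)): returned 'FX5J', offset=8
After 4 (read(4)): returned '9MBW', offset=12
After 5 (tell()): offset=12
After 6 (seek(-5, END)): offset=21
After 7 (read(4)): returned '1EQV', offset=25
After 8 (read(2)): returned 'P', offset=26
After 9 (seek(1, SET)): offset=1
After 10 (seek(0, SET)): offset=0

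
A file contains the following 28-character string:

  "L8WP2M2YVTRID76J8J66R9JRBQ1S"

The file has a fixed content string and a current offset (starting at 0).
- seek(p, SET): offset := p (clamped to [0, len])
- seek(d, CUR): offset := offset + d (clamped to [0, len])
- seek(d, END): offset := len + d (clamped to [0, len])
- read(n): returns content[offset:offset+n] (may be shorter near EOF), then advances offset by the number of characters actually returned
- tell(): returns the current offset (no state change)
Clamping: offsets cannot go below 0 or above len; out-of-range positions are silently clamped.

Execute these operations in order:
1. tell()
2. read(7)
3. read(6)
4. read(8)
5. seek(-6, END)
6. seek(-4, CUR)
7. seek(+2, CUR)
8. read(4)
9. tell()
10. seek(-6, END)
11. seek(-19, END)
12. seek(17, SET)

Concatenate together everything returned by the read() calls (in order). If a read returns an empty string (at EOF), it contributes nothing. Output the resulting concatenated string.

Answer: L8WP2M2YVTRID76J8J66RR9JR

Derivation:
After 1 (tell()): offset=0
After 2 (read(7)): returned 'L8WP2M2', offset=7
After 3 (read(6)): returned 'YVTRID', offset=13
After 4 (read(8)): returned '76J8J66R', offset=21
After 5 (seek(-6, END)): offset=22
After 6 (seek(-4, CUR)): offset=18
After 7 (seek(+2, CUR)): offset=20
After 8 (read(4)): returned 'R9JR', offset=24
After 9 (tell()): offset=24
After 10 (seek(-6, END)): offset=22
After 11 (seek(-19, END)): offset=9
After 12 (seek(17, SET)): offset=17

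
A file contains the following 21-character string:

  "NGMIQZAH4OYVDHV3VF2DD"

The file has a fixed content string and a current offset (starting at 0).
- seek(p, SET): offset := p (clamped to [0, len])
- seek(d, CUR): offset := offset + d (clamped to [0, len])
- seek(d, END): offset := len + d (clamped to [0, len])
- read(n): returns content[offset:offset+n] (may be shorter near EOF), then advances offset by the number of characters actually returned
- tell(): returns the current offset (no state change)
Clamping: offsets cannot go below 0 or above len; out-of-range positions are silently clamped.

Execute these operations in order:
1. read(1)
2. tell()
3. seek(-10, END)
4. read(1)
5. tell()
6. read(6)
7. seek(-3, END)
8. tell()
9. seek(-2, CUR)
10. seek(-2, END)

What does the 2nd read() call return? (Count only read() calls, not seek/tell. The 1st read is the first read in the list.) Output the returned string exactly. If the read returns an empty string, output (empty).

After 1 (read(1)): returned 'N', offset=1
After 2 (tell()): offset=1
After 3 (seek(-10, END)): offset=11
After 4 (read(1)): returned 'V', offset=12
After 5 (tell()): offset=12
After 6 (read(6)): returned 'DHV3VF', offset=18
After 7 (seek(-3, END)): offset=18
After 8 (tell()): offset=18
After 9 (seek(-2, CUR)): offset=16
After 10 (seek(-2, END)): offset=19

Answer: V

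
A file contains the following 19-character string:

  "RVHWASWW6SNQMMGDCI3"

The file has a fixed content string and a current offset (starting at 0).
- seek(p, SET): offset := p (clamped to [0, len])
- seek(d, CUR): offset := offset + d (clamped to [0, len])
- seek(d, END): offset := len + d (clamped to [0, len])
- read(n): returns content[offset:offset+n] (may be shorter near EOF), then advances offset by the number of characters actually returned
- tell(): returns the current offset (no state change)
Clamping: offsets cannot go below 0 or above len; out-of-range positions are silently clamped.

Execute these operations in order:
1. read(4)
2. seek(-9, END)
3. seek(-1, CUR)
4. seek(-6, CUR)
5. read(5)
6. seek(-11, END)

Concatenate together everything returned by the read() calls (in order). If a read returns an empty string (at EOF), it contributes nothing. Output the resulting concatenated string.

Answer: RVHWWASWW

Derivation:
After 1 (read(4)): returned 'RVHW', offset=4
After 2 (seek(-9, END)): offset=10
After 3 (seek(-1, CUR)): offset=9
After 4 (seek(-6, CUR)): offset=3
After 5 (read(5)): returned 'WASWW', offset=8
After 6 (seek(-11, END)): offset=8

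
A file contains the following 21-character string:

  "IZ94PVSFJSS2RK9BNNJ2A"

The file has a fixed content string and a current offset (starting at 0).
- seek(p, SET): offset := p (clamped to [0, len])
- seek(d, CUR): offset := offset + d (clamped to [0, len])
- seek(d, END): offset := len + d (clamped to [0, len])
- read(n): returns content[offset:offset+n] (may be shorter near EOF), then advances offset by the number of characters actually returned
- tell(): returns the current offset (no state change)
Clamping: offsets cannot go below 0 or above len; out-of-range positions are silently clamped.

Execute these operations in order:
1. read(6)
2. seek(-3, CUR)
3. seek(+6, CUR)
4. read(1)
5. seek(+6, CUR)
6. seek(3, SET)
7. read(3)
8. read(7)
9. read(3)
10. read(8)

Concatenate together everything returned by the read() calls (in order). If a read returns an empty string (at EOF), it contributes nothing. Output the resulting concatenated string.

After 1 (read(6)): returned 'IZ94PV', offset=6
After 2 (seek(-3, CUR)): offset=3
After 3 (seek(+6, CUR)): offset=9
After 4 (read(1)): returned 'S', offset=10
After 5 (seek(+6, CUR)): offset=16
After 6 (seek(3, SET)): offset=3
After 7 (read(3)): returned '4PV', offset=6
After 8 (read(7)): returned 'SFJSS2R', offset=13
After 9 (read(3)): returned 'K9B', offset=16
After 10 (read(8)): returned 'NNJ2A', offset=21

Answer: IZ94PVS4PVSFJSS2RK9BNNJ2A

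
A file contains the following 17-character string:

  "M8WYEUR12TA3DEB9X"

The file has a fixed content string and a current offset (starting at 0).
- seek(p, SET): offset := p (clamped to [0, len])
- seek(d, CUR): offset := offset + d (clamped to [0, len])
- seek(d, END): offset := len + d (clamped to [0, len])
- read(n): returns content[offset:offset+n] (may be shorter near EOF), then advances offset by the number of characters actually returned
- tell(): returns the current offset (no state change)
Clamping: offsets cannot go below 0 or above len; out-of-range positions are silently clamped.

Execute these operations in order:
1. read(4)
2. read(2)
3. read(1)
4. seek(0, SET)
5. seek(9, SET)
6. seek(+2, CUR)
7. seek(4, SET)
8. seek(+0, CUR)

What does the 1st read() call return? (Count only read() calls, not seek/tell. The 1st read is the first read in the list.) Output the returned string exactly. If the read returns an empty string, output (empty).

After 1 (read(4)): returned 'M8WY', offset=4
After 2 (read(2)): returned 'EU', offset=6
After 3 (read(1)): returned 'R', offset=7
After 4 (seek(0, SET)): offset=0
After 5 (seek(9, SET)): offset=9
After 6 (seek(+2, CUR)): offset=11
After 7 (seek(4, SET)): offset=4
After 8 (seek(+0, CUR)): offset=4

Answer: M8WY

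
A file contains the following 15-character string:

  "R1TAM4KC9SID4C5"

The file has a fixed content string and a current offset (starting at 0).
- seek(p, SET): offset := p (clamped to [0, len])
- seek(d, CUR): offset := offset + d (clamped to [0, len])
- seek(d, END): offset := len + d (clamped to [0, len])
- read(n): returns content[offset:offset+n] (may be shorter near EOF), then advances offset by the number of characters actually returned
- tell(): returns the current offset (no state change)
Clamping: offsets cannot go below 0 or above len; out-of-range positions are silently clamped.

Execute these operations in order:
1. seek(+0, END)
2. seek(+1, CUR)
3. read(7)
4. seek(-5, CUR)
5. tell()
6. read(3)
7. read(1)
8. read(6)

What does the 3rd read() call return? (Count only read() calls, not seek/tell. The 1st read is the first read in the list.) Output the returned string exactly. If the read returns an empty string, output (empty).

After 1 (seek(+0, END)): offset=15
After 2 (seek(+1, CUR)): offset=15
After 3 (read(7)): returned '', offset=15
After 4 (seek(-5, CUR)): offset=10
After 5 (tell()): offset=10
After 6 (read(3)): returned 'ID4', offset=13
After 7 (read(1)): returned 'C', offset=14
After 8 (read(6)): returned '5', offset=15

Answer: C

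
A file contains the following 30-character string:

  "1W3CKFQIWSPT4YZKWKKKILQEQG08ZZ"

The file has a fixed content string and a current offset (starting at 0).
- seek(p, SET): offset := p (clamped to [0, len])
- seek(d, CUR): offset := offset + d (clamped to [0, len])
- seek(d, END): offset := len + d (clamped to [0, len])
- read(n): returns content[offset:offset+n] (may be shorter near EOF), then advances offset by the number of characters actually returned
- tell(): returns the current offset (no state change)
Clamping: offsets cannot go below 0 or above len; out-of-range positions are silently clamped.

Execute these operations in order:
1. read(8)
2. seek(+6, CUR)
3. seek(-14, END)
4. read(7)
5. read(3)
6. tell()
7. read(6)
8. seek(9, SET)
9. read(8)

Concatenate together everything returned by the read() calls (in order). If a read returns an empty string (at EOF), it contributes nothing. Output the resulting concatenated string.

After 1 (read(8)): returned '1W3CKFQI', offset=8
After 2 (seek(+6, CUR)): offset=14
After 3 (seek(-14, END)): offset=16
After 4 (read(7)): returned 'WKKKILQ', offset=23
After 5 (read(3)): returned 'EQG', offset=26
After 6 (tell()): offset=26
After 7 (read(6)): returned '08ZZ', offset=30
After 8 (seek(9, SET)): offset=9
After 9 (read(8)): returned 'SPT4YZKW', offset=17

Answer: 1W3CKFQIWKKKILQEQG08ZZSPT4YZKW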